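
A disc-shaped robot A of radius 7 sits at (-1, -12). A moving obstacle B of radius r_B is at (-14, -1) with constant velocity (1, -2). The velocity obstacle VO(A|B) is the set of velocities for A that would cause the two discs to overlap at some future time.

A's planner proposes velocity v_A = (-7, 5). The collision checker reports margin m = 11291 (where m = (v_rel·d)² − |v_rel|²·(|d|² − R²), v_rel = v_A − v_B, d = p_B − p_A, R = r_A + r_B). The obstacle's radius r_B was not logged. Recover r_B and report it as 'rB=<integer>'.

m = 11291
d = (-13, 11);  v_rel = (-8, 7),  |v_rel|² = 113
v_rel×d = (-8)·(11) − (7)·(-13) = 3
since m = R²·113 − 3²:  R² = (9 + 11291) / 113 = 100
R = √100 = 10  ⇒  r_B = 10 − 7 = 3

rB=3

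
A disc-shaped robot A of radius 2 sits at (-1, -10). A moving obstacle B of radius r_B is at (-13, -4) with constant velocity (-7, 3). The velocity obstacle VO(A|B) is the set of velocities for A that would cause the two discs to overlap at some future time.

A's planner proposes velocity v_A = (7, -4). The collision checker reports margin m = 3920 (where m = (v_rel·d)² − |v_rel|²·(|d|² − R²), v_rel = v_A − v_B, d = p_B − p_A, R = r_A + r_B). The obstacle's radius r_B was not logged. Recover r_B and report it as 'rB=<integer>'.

m = 3920
d = (-12, 6);  v_rel = (14, -7),  |v_rel|² = 245
v_rel×d = (14)·(6) − (-7)·(-12) = 0
since m = R²·245 − 0²:  R² = (0 + 3920) / 245 = 16
R = √16 = 4  ⇒  r_B = 4 − 2 = 2

rB=2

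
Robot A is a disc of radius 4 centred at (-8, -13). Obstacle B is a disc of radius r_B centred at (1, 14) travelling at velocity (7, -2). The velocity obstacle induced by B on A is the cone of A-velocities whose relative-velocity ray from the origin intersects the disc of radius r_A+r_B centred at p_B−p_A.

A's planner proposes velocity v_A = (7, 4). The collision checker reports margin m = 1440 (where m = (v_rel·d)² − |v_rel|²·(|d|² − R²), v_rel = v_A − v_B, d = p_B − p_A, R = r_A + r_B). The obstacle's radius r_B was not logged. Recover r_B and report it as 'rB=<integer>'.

m = 1440
d = (9, 27);  v_rel = (0, 6),  |v_rel|² = 36
v_rel×d = (0)·(27) − (6)·(9) = -54
since m = R²·36 − (-54)²:  R² = (2916 + 1440) / 36 = 121
R = √121 = 11  ⇒  r_B = 11 − 4 = 7

rB=7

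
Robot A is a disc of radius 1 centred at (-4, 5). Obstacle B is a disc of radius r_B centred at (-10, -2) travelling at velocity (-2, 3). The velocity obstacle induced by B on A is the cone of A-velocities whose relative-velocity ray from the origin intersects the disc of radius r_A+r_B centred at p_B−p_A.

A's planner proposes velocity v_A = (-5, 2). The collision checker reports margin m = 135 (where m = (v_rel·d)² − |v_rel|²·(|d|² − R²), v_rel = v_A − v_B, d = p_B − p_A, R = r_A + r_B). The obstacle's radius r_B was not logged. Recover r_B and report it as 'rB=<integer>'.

m = 135
d = (-6, -7);  v_rel = (-3, -1),  |v_rel|² = 10
v_rel×d = (-3)·(-7) − (-1)·(-6) = 15
since m = R²·10 − 15²:  R² = (225 + 135) / 10 = 36
R = √36 = 6  ⇒  r_B = 6 − 1 = 5

rB=5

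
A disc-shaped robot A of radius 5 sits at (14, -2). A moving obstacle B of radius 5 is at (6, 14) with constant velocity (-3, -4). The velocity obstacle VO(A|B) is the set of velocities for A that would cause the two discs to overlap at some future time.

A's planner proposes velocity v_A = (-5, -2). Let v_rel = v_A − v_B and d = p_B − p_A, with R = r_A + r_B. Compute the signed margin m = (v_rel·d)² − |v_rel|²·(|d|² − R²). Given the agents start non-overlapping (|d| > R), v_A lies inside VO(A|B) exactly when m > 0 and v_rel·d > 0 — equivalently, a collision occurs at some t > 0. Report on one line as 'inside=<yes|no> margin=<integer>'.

d = (-8, 16),  |d|² = 320;  R = 5+5 = 10,  c = 320−10² = 220
v_rel = (-2, 2),  |v_rel|² = 8;  v_rel·d = (-2)·(-8) + (2)·(16) = 48
8·t² − 96·t + 220 = 0  ⇒  m = 48² − 8·220 = 544
m = 544 > 0,  v_rel·d = 48 > 0  ⇒  inside

inside=yes margin=544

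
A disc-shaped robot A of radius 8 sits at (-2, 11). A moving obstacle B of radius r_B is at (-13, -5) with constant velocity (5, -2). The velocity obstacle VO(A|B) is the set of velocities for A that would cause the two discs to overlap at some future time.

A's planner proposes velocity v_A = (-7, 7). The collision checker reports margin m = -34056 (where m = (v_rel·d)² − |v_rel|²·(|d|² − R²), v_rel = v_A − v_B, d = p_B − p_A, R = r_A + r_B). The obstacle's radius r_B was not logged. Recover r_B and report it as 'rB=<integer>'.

m = -34056
d = (-11, -16);  v_rel = (-12, 9),  |v_rel|² = 225
v_rel×d = (-12)·(-16) − (9)·(-11) = 291
since m = R²·225 − 291²:  R² = (84681 + -34056) / 225 = 225
R = √225 = 15  ⇒  r_B = 15 − 8 = 7

rB=7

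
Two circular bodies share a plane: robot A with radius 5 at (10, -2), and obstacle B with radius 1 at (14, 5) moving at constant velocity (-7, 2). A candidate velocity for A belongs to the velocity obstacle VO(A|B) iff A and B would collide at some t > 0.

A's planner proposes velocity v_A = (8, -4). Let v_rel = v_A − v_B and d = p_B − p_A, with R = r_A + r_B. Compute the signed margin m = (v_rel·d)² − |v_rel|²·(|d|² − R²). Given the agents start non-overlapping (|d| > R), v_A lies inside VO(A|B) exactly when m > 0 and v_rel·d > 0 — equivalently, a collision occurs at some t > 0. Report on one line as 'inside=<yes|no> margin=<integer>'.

d = (4, 7),  |d|² = 65;  R = 5+1 = 6,  c = 65−6² = 29
v_rel = (15, -6),  |v_rel|² = 261;  v_rel·d = (15)·(4) + (-6)·(7) = 18
261·t² − 36·t + 29 = 0  ⇒  m = 18² − 261·29 = -7245
m = -7245 < 0,  v_rel·d = 18 > 0  ⇒  outside

inside=no margin=-7245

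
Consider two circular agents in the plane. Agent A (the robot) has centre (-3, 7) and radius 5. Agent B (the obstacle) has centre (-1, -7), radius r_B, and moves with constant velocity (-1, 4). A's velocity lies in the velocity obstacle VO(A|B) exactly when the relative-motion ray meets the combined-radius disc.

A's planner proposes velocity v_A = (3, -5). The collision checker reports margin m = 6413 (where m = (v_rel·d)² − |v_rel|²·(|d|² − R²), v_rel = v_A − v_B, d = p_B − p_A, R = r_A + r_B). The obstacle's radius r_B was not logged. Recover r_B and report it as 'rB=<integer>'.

m = 6413
d = (2, -14);  v_rel = (4, -9),  |v_rel|² = 97
v_rel×d = (4)·(-14) − (-9)·(2) = -38
since m = R²·97 − (-38)²:  R² = (1444 + 6413) / 97 = 81
R = √81 = 9  ⇒  r_B = 9 − 5 = 4

rB=4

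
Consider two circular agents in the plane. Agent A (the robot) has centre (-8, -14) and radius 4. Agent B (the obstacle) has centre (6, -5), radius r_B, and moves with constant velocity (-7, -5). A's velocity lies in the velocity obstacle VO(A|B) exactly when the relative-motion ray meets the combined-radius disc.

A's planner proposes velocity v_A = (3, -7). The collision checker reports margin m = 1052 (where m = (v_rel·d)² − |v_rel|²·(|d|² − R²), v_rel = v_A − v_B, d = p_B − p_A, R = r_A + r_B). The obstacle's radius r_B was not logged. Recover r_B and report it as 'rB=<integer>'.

m = 1052
d = (14, 9);  v_rel = (10, -2),  |v_rel|² = 104
v_rel×d = (10)·(9) − (-2)·(14) = 118
since m = R²·104 − 118²:  R² = (13924 + 1052) / 104 = 144
R = √144 = 12  ⇒  r_B = 12 − 4 = 8

rB=8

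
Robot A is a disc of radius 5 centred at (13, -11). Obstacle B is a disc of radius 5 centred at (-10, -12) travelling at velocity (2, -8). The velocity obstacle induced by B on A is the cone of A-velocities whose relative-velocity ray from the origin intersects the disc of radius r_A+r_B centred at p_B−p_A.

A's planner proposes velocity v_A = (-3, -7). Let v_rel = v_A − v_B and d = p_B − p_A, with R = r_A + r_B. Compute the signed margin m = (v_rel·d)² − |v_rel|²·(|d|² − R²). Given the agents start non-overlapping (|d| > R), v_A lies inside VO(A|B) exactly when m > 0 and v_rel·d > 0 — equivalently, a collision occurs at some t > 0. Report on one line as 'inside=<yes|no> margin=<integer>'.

d = (-23, -1),  |d|² = 530;  R = 5+5 = 10,  c = 530−10² = 430
v_rel = (-5, 1),  |v_rel|² = 26;  v_rel·d = (-5)·(-23) + (1)·(-1) = 114
26·t² − 228·t + 430 = 0  ⇒  m = 114² − 26·430 = 1816
m = 1816 > 0,  v_rel·d = 114 > 0  ⇒  inside

inside=yes margin=1816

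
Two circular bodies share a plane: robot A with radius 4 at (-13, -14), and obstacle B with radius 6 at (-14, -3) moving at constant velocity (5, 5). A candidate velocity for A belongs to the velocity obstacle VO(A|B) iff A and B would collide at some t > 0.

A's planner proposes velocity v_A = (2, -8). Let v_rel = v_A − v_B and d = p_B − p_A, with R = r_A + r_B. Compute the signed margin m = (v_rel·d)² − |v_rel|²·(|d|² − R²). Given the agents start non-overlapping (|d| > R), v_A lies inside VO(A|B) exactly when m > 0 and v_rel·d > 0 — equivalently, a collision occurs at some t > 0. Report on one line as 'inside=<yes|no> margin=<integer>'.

d = (-1, 11),  |d|² = 122;  R = 4+6 = 10,  c = 122−10² = 22
v_rel = (-3, -13),  |v_rel|² = 178;  v_rel·d = (-3)·(-1) + (-13)·(11) = -140
178·t² + 280·t + 22 = 0  ⇒  m = (-140)² − 178·22 = 15684
m = 15684 > 0,  v_rel·d = -140 < 0  ⇒  outside

inside=no margin=15684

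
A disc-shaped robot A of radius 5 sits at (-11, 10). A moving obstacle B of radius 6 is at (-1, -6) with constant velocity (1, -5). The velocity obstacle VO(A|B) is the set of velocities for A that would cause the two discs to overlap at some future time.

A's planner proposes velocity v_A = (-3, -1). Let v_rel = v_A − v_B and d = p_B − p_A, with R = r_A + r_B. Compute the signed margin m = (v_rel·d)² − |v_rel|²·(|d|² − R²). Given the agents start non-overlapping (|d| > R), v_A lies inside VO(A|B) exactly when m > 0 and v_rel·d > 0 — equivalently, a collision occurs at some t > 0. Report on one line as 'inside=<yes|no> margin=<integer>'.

d = (10, -16),  |d|² = 356;  R = 5+6 = 11,  c = 356−11² = 235
v_rel = (-4, 4),  |v_rel|² = 32;  v_rel·d = (-4)·(10) + (4)·(-16) = -104
32·t² + 208·t + 235 = 0  ⇒  m = (-104)² − 32·235 = 3296
m = 3296 > 0,  v_rel·d = -104 < 0  ⇒  outside

inside=no margin=3296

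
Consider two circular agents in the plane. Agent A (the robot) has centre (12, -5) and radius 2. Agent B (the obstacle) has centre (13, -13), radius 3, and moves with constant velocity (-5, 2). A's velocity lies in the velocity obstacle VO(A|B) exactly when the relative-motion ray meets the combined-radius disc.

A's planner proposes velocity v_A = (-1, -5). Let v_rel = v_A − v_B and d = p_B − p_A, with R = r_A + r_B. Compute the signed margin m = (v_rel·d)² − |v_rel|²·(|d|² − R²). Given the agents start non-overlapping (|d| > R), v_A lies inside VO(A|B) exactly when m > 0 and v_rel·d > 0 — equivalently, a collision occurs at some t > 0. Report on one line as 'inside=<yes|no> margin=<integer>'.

d = (1, -8),  |d|² = 65;  R = 2+3 = 5,  c = 65−5² = 40
v_rel = (4, -7),  |v_rel|² = 65;  v_rel·d = (4)·(1) + (-7)·(-8) = 60
65·t² − 120·t + 40 = 0  ⇒  m = 60² − 65·40 = 1000
m = 1000 > 0,  v_rel·d = 60 > 0  ⇒  inside

inside=yes margin=1000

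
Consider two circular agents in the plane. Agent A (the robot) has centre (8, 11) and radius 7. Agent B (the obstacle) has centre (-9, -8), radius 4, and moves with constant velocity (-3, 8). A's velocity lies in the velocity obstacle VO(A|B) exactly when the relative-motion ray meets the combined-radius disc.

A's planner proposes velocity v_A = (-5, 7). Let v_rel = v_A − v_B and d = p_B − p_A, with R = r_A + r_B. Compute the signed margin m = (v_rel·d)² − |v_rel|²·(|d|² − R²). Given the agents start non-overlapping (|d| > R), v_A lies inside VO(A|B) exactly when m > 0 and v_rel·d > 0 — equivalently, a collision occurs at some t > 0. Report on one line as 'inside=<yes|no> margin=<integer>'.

d = (-17, -19),  |d|² = 650;  R = 7+4 = 11,  c = 650−11² = 529
v_rel = (-2, -1),  |v_rel|² = 5;  v_rel·d = (-2)·(-17) + (-1)·(-19) = 53
5·t² − 106·t + 529 = 0  ⇒  m = 53² − 5·529 = 164
m = 164 > 0,  v_rel·d = 53 > 0  ⇒  inside

inside=yes margin=164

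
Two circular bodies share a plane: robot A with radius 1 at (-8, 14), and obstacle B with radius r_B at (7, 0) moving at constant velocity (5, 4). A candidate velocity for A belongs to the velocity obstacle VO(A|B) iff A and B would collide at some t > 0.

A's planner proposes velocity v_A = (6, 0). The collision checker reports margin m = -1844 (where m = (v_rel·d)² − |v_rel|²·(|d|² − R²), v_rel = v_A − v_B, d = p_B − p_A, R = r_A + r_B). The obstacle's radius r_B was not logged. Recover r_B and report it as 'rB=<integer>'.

m = -1844
d = (15, -14);  v_rel = (1, -4),  |v_rel|² = 17
v_rel×d = (1)·(-14) − (-4)·(15) = 46
since m = R²·17 − 46²:  R² = (2116 + -1844) / 17 = 16
R = √16 = 4  ⇒  r_B = 4 − 1 = 3

rB=3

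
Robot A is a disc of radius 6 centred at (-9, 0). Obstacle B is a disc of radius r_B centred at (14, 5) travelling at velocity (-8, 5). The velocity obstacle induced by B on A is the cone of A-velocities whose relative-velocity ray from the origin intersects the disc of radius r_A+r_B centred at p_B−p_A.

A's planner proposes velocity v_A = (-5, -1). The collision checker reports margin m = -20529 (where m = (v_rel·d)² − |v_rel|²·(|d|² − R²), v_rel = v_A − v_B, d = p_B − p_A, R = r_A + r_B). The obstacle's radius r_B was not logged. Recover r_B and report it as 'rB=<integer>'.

m = -20529
d = (23, 5);  v_rel = (3, -6),  |v_rel|² = 45
v_rel×d = (3)·(5) − (-6)·(23) = 153
since m = R²·45 − 153²:  R² = (23409 + -20529) / 45 = 64
R = √64 = 8  ⇒  r_B = 8 − 6 = 2

rB=2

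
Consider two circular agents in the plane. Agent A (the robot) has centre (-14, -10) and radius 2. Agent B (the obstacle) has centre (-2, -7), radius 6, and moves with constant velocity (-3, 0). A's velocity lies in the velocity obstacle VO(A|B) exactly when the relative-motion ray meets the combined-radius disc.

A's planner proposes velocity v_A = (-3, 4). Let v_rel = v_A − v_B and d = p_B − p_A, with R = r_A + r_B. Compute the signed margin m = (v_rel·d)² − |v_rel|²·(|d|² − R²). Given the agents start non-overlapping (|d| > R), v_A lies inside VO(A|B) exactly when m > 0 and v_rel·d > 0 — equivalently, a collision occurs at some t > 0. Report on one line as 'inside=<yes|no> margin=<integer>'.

d = (12, 3),  |d|² = 153;  R = 2+6 = 8,  c = 153−8² = 89
v_rel = (0, 4),  |v_rel|² = 16;  v_rel·d = (0)·(12) + (4)·(3) = 12
16·t² − 24·t + 89 = 0  ⇒  m = 12² − 16·89 = -1280
m = -1280 < 0,  v_rel·d = 12 > 0  ⇒  outside

inside=no margin=-1280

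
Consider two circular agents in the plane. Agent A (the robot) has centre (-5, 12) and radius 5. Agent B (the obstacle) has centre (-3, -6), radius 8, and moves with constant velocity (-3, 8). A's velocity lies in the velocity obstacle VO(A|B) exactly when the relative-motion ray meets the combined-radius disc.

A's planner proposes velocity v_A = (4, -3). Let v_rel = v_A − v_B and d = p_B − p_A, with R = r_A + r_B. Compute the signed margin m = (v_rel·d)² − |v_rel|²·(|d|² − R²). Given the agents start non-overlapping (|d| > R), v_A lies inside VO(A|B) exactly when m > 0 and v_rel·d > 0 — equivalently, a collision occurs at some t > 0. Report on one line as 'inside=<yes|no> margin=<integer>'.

d = (2, -18),  |d|² = 328;  R = 5+8 = 13,  c = 328−13² = 159
v_rel = (7, -11),  |v_rel|² = 170;  v_rel·d = (7)·(2) + (-11)·(-18) = 212
170·t² − 424·t + 159 = 0  ⇒  m = 212² − 170·159 = 17914
m = 17914 > 0,  v_rel·d = 212 > 0  ⇒  inside

inside=yes margin=17914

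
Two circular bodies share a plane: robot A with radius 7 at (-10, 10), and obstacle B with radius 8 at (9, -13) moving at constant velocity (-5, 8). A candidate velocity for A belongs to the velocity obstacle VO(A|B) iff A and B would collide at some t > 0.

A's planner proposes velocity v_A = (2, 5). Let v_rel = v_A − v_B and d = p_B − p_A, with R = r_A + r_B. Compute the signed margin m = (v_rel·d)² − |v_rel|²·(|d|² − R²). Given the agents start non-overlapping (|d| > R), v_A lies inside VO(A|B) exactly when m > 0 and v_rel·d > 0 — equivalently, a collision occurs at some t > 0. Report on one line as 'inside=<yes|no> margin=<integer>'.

d = (19, -23),  |d|² = 890;  R = 7+8 = 15,  c = 890−15² = 665
v_rel = (7, -3),  |v_rel|² = 58;  v_rel·d = (7)·(19) + (-3)·(-23) = 202
58·t² − 404·t + 665 = 0  ⇒  m = 202² − 58·665 = 2234
m = 2234 > 0,  v_rel·d = 202 > 0  ⇒  inside

inside=yes margin=2234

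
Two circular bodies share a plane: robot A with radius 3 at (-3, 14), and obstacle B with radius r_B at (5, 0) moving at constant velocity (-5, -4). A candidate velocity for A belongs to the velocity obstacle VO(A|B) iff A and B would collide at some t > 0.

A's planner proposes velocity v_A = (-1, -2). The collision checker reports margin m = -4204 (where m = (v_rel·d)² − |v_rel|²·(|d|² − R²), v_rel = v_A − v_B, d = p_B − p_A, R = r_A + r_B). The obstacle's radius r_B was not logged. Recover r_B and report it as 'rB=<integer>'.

m = -4204
d = (8, -14);  v_rel = (4, 2),  |v_rel|² = 20
v_rel×d = (4)·(-14) − (2)·(8) = -72
since m = R²·20 − (-72)²:  R² = (5184 + -4204) / 20 = 49
R = √49 = 7  ⇒  r_B = 7 − 3 = 4

rB=4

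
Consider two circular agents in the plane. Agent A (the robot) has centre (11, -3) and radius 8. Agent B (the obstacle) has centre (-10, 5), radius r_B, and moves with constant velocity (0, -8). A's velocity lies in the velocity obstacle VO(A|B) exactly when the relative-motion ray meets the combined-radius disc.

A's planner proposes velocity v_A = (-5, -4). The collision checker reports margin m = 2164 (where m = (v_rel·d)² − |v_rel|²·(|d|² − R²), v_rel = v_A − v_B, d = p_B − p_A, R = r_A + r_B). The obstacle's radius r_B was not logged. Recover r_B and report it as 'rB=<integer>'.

m = 2164
d = (-21, 8);  v_rel = (-5, 4),  |v_rel|² = 41
v_rel×d = (-5)·(8) − (4)·(-21) = 44
since m = R²·41 − 44²:  R² = (1936 + 2164) / 41 = 100
R = √100 = 10  ⇒  r_B = 10 − 8 = 2

rB=2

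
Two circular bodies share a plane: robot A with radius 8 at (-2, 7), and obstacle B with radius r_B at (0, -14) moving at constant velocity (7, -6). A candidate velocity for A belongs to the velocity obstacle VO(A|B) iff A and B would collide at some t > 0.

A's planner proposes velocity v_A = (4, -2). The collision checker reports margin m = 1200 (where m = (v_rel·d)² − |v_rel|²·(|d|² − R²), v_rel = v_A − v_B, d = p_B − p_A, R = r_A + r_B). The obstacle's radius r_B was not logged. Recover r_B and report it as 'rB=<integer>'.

m = 1200
d = (2, -21);  v_rel = (-3, 4),  |v_rel|² = 25
v_rel×d = (-3)·(-21) − (4)·(2) = 55
since m = R²·25 − 55²:  R² = (3025 + 1200) / 25 = 169
R = √169 = 13  ⇒  r_B = 13 − 8 = 5

rB=5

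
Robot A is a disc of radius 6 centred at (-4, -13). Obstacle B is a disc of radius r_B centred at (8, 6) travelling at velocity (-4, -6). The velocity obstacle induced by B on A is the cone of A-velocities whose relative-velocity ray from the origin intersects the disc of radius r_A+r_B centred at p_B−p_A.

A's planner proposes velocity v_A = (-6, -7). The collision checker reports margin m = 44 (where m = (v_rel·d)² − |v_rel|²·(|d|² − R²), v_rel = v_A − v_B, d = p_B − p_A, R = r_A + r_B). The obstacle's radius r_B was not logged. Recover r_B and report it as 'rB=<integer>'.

m = 44
d = (12, 19);  v_rel = (-2, -1),  |v_rel|² = 5
v_rel×d = (-2)·(19) − (-1)·(12) = -26
since m = R²·5 − (-26)²:  R² = (676 + 44) / 5 = 144
R = √144 = 12  ⇒  r_B = 12 − 6 = 6

rB=6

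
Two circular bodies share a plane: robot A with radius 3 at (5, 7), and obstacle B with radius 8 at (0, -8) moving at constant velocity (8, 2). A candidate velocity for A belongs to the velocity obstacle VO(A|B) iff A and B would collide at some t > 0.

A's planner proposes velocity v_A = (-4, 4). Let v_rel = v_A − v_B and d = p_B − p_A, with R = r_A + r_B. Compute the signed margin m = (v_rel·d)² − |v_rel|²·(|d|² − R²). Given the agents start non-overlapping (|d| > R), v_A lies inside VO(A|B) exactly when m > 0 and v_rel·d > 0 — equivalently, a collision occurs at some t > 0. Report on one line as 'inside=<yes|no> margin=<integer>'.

d = (-5, -15),  |d|² = 250;  R = 3+8 = 11,  c = 250−11² = 129
v_rel = (-12, 2),  |v_rel|² = 148;  v_rel·d = (-12)·(-5) + (2)·(-15) = 30
148·t² − 60·t + 129 = 0  ⇒  m = 30² − 148·129 = -18192
m = -18192 < 0,  v_rel·d = 30 > 0  ⇒  outside

inside=no margin=-18192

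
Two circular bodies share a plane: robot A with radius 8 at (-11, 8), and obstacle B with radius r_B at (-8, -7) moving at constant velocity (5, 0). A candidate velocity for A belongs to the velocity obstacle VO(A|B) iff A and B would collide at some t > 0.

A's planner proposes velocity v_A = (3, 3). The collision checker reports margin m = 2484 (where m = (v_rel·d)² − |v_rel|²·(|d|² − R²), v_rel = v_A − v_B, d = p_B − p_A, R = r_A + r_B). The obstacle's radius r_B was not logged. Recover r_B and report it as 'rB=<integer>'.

m = 2484
d = (3, -15);  v_rel = (-2, 3),  |v_rel|² = 13
v_rel×d = (-2)·(-15) − (3)·(3) = 21
since m = R²·13 − 21²:  R² = (441 + 2484) / 13 = 225
R = √225 = 15  ⇒  r_B = 15 − 8 = 7

rB=7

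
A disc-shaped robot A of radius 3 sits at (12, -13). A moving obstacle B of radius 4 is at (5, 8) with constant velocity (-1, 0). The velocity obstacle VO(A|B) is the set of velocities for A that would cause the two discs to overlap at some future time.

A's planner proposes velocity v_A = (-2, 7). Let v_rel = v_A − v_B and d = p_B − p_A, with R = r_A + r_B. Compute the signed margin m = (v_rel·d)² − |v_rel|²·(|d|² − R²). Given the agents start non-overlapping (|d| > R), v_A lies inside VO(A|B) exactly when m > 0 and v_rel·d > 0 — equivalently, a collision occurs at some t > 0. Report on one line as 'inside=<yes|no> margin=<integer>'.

d = (-7, 21),  |d|² = 490;  R = 3+4 = 7,  c = 490−7² = 441
v_rel = (-1, 7),  |v_rel|² = 50;  v_rel·d = (-1)·(-7) + (7)·(21) = 154
50·t² − 308·t + 441 = 0  ⇒  m = 154² − 50·441 = 1666
m = 1666 > 0,  v_rel·d = 154 > 0  ⇒  inside

inside=yes margin=1666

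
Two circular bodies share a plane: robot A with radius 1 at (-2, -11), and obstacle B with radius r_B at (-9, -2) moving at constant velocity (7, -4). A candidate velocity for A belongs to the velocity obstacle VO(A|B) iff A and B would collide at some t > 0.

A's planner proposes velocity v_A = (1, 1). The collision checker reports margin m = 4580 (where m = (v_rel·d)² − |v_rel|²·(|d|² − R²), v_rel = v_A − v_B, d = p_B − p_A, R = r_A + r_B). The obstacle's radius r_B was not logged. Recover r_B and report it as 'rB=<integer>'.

m = 4580
d = (-7, 9);  v_rel = (-6, 5),  |v_rel|² = 61
v_rel×d = (-6)·(9) − (5)·(-7) = -19
since m = R²·61 − (-19)²:  R² = (361 + 4580) / 61 = 81
R = √81 = 9  ⇒  r_B = 9 − 1 = 8

rB=8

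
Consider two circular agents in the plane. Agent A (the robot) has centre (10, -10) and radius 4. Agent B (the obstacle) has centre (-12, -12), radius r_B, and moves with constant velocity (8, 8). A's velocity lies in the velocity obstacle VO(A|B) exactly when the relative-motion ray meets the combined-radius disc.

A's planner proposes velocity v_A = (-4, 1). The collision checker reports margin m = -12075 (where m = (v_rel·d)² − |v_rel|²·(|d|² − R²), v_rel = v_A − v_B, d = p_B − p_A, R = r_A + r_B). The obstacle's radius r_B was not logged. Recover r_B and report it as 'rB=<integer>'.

m = -12075
d = (-22, -2);  v_rel = (-12, -7),  |v_rel|² = 193
v_rel×d = (-12)·(-2) − (-7)·(-22) = -130
since m = R²·193 − (-130)²:  R² = (16900 + -12075) / 193 = 25
R = √25 = 5  ⇒  r_B = 5 − 4 = 1

rB=1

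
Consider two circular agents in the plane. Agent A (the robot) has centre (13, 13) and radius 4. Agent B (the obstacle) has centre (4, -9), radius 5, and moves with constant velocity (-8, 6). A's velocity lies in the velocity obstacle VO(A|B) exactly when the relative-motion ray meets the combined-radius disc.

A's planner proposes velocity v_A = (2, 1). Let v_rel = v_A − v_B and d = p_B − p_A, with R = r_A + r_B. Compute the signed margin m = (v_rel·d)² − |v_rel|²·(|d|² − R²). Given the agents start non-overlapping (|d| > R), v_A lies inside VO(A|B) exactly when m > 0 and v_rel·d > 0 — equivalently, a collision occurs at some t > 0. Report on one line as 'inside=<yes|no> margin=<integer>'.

d = (-9, -22),  |d|² = 565;  R = 4+5 = 9,  c = 565−9² = 484
v_rel = (10, -5),  |v_rel|² = 125;  v_rel·d = (10)·(-9) + (-5)·(-22) = 20
125·t² − 40·t + 484 = 0  ⇒  m = 20² − 125·484 = -60100
m = -60100 < 0,  v_rel·d = 20 > 0  ⇒  outside

inside=no margin=-60100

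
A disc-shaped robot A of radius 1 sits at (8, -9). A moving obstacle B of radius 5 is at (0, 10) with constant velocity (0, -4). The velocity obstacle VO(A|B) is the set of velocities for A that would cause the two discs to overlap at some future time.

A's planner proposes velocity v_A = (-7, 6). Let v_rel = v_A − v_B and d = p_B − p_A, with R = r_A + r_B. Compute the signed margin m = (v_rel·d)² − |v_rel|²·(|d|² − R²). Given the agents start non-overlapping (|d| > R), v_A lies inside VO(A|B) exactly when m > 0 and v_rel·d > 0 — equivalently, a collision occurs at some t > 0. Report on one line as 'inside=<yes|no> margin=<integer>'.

d = (-8, 19),  |d|² = 425;  R = 1+5 = 6,  c = 425−6² = 389
v_rel = (-7, 10),  |v_rel|² = 149;  v_rel·d = (-7)·(-8) + (10)·(19) = 246
149·t² − 492·t + 389 = 0  ⇒  m = 246² − 149·389 = 2555
m = 2555 > 0,  v_rel·d = 246 > 0  ⇒  inside

inside=yes margin=2555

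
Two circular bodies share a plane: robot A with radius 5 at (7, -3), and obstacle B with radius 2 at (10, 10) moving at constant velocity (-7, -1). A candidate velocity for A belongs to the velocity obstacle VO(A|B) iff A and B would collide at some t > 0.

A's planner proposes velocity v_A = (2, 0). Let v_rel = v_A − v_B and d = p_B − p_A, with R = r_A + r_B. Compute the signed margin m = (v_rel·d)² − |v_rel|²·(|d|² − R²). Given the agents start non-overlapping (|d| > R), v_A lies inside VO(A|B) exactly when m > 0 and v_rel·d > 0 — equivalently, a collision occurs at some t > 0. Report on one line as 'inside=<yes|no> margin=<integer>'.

d = (3, 13),  |d|² = 178;  R = 5+2 = 7,  c = 178−7² = 129
v_rel = (9, 1),  |v_rel|² = 82;  v_rel·d = (9)·(3) + (1)·(13) = 40
82·t² − 80·t + 129 = 0  ⇒  m = 40² − 82·129 = -8978
m = -8978 < 0,  v_rel·d = 40 > 0  ⇒  outside

inside=no margin=-8978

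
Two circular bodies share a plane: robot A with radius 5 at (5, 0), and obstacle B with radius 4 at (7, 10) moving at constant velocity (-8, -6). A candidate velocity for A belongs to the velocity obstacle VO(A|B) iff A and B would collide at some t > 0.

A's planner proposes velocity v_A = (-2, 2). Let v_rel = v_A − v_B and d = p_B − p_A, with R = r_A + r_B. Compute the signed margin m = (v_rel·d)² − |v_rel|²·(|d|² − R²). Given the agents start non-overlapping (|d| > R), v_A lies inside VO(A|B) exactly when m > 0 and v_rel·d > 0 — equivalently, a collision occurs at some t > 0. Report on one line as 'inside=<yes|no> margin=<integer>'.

d = (2, 10),  |d|² = 104;  R = 5+4 = 9,  c = 104−9² = 23
v_rel = (6, 8),  |v_rel|² = 100;  v_rel·d = (6)·(2) + (8)·(10) = 92
100·t² − 184·t + 23 = 0  ⇒  m = 92² − 100·23 = 6164
m = 6164 > 0,  v_rel·d = 92 > 0  ⇒  inside

inside=yes margin=6164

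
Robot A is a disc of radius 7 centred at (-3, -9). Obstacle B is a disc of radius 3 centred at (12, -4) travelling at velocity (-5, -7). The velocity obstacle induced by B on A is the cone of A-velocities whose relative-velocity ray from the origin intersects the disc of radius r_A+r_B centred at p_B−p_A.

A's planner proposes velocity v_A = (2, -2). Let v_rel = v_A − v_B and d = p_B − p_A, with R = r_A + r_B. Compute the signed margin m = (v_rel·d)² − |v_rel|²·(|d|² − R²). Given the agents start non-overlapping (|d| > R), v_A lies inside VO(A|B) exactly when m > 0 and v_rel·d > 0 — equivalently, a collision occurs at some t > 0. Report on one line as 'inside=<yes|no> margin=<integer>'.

d = (15, 5),  |d|² = 250;  R = 7+3 = 10,  c = 250−10² = 150
v_rel = (7, 5),  |v_rel|² = 74;  v_rel·d = (7)·(15) + (5)·(5) = 130
74·t² − 260·t + 150 = 0  ⇒  m = 130² − 74·150 = 5800
m = 5800 > 0,  v_rel·d = 130 > 0  ⇒  inside

inside=yes margin=5800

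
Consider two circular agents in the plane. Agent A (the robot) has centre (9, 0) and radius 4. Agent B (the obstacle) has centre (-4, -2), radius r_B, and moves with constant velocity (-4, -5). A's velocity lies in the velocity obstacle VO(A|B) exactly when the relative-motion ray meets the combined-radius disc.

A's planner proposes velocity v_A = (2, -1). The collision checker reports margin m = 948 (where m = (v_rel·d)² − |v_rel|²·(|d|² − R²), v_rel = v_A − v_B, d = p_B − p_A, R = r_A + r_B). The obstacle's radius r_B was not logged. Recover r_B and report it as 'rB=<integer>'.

m = 948
d = (-13, -2);  v_rel = (6, 4),  |v_rel|² = 52
v_rel×d = (6)·(-2) − (4)·(-13) = 40
since m = R²·52 − 40²:  R² = (1600 + 948) / 52 = 49
R = √49 = 7  ⇒  r_B = 7 − 4 = 3

rB=3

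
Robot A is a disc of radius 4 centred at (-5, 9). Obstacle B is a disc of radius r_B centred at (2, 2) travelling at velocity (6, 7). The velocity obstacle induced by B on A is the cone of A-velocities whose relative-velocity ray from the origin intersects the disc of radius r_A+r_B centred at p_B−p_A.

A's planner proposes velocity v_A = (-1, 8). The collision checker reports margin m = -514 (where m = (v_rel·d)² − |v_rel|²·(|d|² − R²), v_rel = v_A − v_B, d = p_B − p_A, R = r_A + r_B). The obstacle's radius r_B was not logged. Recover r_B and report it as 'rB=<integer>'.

m = -514
d = (7, -7);  v_rel = (-7, 1),  |v_rel|² = 50
v_rel×d = (-7)·(-7) − (1)·(7) = 42
since m = R²·50 − 42²:  R² = (1764 + -514) / 50 = 25
R = √25 = 5  ⇒  r_B = 5 − 4 = 1

rB=1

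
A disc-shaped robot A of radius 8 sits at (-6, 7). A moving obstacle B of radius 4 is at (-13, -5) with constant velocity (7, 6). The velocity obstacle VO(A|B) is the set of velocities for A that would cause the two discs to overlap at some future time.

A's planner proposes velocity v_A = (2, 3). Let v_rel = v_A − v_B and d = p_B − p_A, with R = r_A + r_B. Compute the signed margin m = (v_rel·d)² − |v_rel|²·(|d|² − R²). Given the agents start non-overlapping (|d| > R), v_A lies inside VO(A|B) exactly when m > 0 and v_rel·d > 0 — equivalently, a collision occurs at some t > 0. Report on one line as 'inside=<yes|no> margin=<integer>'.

d = (-7, -12),  |d|² = 193;  R = 8+4 = 12,  c = 193−12² = 49
v_rel = (-5, -3),  |v_rel|² = 34;  v_rel·d = (-5)·(-7) + (-3)·(-12) = 71
34·t² − 142·t + 49 = 0  ⇒  m = 71² − 34·49 = 3375
m = 3375 > 0,  v_rel·d = 71 > 0  ⇒  inside

inside=yes margin=3375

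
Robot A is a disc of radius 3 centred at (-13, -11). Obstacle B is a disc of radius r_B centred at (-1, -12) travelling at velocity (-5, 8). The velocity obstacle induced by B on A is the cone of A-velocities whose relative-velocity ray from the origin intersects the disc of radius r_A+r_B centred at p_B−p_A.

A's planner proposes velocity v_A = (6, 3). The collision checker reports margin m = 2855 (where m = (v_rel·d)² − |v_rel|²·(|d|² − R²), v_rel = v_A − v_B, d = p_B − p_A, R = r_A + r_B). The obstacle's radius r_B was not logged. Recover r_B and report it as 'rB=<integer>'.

m = 2855
d = (12, -1);  v_rel = (11, -5),  |v_rel|² = 146
v_rel×d = (11)·(-1) − (-5)·(12) = 49
since m = R²·146 − 49²:  R² = (2401 + 2855) / 146 = 36
R = √36 = 6  ⇒  r_B = 6 − 3 = 3

rB=3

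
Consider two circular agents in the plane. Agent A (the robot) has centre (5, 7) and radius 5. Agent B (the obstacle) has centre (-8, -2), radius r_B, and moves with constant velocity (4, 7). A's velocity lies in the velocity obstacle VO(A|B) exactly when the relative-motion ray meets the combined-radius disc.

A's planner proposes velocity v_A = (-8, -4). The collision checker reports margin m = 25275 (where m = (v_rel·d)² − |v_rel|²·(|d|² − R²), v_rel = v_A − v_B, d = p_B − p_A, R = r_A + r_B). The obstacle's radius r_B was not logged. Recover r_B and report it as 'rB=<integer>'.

m = 25275
d = (-13, -9);  v_rel = (-12, -11),  |v_rel|² = 265
v_rel×d = (-12)·(-9) − (-11)·(-13) = -35
since m = R²·265 − (-35)²:  R² = (1225 + 25275) / 265 = 100
R = √100 = 10  ⇒  r_B = 10 − 5 = 5

rB=5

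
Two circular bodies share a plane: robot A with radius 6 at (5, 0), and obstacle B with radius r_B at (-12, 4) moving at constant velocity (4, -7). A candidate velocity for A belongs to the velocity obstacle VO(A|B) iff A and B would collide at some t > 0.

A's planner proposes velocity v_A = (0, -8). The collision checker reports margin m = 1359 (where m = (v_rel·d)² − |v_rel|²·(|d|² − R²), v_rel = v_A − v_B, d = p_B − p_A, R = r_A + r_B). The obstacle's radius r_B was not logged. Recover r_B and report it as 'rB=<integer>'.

m = 1359
d = (-17, 4);  v_rel = (-4, -1),  |v_rel|² = 17
v_rel×d = (-4)·(4) − (-1)·(-17) = -33
since m = R²·17 − (-33)²:  R² = (1089 + 1359) / 17 = 144
R = √144 = 12  ⇒  r_B = 12 − 6 = 6

rB=6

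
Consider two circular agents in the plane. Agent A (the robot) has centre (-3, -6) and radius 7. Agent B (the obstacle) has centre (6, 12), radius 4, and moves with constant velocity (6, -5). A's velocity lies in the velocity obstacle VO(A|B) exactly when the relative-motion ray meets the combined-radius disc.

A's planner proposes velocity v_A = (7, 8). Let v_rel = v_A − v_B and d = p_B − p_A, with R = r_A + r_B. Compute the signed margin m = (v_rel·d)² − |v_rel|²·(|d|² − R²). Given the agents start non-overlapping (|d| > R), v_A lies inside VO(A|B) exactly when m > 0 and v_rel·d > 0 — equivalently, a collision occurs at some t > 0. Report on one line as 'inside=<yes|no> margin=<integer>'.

d = (9, 18),  |d|² = 405;  R = 7+4 = 11,  c = 405−11² = 284
v_rel = (1, 13),  |v_rel|² = 170;  v_rel·d = (1)·(9) + (13)·(18) = 243
170·t² − 486·t + 284 = 0  ⇒  m = 243² − 170·284 = 10769
m = 10769 > 0,  v_rel·d = 243 > 0  ⇒  inside

inside=yes margin=10769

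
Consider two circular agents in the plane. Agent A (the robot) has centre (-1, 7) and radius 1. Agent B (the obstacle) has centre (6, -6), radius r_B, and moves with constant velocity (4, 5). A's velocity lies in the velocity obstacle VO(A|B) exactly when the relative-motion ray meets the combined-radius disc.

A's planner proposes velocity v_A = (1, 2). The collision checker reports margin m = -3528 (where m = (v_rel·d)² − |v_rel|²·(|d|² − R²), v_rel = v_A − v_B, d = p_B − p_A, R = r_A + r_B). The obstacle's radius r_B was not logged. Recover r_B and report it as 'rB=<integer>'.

m = -3528
d = (7, -13);  v_rel = (-3, -3),  |v_rel|² = 18
v_rel×d = (-3)·(-13) − (-3)·(7) = 60
since m = R²·18 − 60²:  R² = (3600 + -3528) / 18 = 4
R = √4 = 2  ⇒  r_B = 2 − 1 = 1

rB=1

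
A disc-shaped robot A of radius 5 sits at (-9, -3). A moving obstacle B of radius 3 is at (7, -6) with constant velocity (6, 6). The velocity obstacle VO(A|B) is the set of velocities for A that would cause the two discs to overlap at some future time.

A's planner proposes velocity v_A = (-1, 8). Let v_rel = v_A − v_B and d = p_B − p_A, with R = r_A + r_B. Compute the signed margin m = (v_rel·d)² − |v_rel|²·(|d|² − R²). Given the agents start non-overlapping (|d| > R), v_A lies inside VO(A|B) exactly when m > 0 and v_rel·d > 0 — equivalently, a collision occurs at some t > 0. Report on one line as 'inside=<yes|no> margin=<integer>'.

d = (16, -3),  |d|² = 265;  R = 5+3 = 8,  c = 265−8² = 201
v_rel = (-7, 2),  |v_rel|² = 53;  v_rel·d = (-7)·(16) + (2)·(-3) = -118
53·t² + 236·t + 201 = 0  ⇒  m = (-118)² − 53·201 = 3271
m = 3271 > 0,  v_rel·d = -118 < 0  ⇒  outside

inside=no margin=3271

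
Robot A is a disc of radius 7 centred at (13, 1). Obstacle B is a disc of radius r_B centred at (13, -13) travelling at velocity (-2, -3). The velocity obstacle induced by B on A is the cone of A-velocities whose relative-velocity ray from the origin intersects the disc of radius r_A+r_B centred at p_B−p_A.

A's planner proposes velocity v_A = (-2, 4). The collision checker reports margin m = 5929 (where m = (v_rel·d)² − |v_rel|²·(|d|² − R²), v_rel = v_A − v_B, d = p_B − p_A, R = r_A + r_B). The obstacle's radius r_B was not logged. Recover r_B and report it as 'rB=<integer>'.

m = 5929
d = (0, -14);  v_rel = (0, 7),  |v_rel|² = 49
v_rel×d = (0)·(-14) − (7)·(0) = 0
since m = R²·49 − 0²:  R² = (0 + 5929) / 49 = 121
R = √121 = 11  ⇒  r_B = 11 − 7 = 4

rB=4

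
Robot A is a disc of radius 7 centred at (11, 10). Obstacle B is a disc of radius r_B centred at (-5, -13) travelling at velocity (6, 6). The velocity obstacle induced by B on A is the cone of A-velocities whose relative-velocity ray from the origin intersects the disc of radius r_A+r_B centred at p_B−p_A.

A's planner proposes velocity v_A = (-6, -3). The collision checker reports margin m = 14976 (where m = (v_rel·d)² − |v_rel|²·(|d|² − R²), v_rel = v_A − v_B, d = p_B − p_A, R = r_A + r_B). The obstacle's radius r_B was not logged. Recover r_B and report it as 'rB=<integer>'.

m = 14976
d = (-16, -23);  v_rel = (-12, -9),  |v_rel|² = 225
v_rel×d = (-12)·(-23) − (-9)·(-16) = 132
since m = R²·225 − 132²:  R² = (17424 + 14976) / 225 = 144
R = √144 = 12  ⇒  r_B = 12 − 7 = 5

rB=5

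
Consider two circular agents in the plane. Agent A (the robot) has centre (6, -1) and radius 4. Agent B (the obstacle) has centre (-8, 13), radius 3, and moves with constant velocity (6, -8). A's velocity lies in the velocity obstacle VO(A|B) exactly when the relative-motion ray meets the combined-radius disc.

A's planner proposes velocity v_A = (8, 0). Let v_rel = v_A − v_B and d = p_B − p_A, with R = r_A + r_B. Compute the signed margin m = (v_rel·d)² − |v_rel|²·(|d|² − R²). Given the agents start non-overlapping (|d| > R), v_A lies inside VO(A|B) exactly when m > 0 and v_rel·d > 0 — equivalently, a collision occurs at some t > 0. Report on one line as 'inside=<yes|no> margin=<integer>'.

d = (-14, 14),  |d|² = 392;  R = 4+3 = 7,  c = 392−7² = 343
v_rel = (2, 8),  |v_rel|² = 68;  v_rel·d = (2)·(-14) + (8)·(14) = 84
68·t² − 168·t + 343 = 0  ⇒  m = 84² − 68·343 = -16268
m = -16268 < 0,  v_rel·d = 84 > 0  ⇒  outside

inside=no margin=-16268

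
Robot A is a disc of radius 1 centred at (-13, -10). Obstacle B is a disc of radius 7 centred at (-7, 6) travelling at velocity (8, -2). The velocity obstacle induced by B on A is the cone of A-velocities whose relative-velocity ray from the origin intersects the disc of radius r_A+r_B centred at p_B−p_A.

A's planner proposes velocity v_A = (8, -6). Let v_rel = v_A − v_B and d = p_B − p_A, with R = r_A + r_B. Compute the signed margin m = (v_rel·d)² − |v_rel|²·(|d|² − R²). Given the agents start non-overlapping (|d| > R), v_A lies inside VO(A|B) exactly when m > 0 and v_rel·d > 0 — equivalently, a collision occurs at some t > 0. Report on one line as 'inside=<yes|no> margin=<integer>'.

d = (6, 16),  |d|² = 292;  R = 1+7 = 8,  c = 292−8² = 228
v_rel = (0, -4),  |v_rel|² = 16;  v_rel·d = (0)·(6) + (-4)·(16) = -64
16·t² + 128·t + 228 = 0  ⇒  m = (-64)² − 16·228 = 448
m = 448 > 0,  v_rel·d = -64 < 0  ⇒  outside

inside=no margin=448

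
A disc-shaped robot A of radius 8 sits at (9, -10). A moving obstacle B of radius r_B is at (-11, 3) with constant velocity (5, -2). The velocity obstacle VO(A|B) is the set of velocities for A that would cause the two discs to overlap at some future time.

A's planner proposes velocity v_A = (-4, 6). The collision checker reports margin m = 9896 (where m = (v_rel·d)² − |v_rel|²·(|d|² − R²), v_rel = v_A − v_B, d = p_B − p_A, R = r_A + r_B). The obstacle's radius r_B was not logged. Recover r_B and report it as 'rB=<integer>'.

m = 9896
d = (-20, 13);  v_rel = (-9, 8),  |v_rel|² = 145
v_rel×d = (-9)·(13) − (8)·(-20) = 43
since m = R²·145 − 43²:  R² = (1849 + 9896) / 145 = 81
R = √81 = 9  ⇒  r_B = 9 − 8 = 1

rB=1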